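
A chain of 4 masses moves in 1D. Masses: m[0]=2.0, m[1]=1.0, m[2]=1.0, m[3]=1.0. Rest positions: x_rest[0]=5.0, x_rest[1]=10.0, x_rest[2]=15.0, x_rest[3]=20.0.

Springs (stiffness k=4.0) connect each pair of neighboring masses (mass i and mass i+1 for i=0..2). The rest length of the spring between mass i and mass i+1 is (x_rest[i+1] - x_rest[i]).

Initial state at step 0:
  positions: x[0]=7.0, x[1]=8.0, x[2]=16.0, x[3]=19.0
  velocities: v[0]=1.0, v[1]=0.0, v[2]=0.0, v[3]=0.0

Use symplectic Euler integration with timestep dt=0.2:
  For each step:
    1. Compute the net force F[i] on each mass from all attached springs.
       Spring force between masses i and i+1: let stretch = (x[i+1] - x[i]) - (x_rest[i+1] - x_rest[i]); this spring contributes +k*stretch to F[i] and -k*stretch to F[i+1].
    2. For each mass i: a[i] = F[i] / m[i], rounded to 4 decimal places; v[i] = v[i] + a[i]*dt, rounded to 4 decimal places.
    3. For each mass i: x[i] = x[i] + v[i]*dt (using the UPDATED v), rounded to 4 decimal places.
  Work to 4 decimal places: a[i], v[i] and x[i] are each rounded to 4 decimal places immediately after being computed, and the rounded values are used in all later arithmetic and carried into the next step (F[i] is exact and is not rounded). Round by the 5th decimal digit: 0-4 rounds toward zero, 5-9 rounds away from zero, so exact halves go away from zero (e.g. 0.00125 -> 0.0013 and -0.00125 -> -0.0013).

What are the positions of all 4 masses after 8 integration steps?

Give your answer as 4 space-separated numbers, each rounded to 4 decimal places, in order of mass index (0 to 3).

Step 0: x=[7.0000 8.0000 16.0000 19.0000] v=[1.0000 0.0000 0.0000 0.0000]
Step 1: x=[6.8800 9.1200 15.2000 19.3200] v=[-0.6000 5.6000 -4.0000 1.6000]
Step 2: x=[6.5392 10.8544 14.0864 19.7808] v=[-1.7040 8.6720 -5.5680 2.3040]
Step 3: x=[6.1436 12.4155 13.3668 20.1305] v=[-1.9779 7.8054 -3.5981 1.7485]
Step 4: x=[5.8498 13.1253 13.5772 20.1980] v=[-1.4691 3.5489 1.0518 0.3375]
Step 5: x=[5.7380 12.7433 14.7746 20.0062] v=[-0.5589 -1.9100 5.9869 -0.9591]
Step 6: x=[5.7866 11.5655 16.4840 19.7773] v=[0.2432 -5.8892 8.5471 -1.1444]
Step 7: x=[5.8976 10.2500 17.9334 19.8215] v=[0.5548 -6.5775 7.2469 0.2210]
Step 8: x=[5.9568 9.4675 18.4555 20.3636] v=[0.2958 -3.9127 2.6107 2.7105]

Answer: 5.9568 9.4675 18.4555 20.3636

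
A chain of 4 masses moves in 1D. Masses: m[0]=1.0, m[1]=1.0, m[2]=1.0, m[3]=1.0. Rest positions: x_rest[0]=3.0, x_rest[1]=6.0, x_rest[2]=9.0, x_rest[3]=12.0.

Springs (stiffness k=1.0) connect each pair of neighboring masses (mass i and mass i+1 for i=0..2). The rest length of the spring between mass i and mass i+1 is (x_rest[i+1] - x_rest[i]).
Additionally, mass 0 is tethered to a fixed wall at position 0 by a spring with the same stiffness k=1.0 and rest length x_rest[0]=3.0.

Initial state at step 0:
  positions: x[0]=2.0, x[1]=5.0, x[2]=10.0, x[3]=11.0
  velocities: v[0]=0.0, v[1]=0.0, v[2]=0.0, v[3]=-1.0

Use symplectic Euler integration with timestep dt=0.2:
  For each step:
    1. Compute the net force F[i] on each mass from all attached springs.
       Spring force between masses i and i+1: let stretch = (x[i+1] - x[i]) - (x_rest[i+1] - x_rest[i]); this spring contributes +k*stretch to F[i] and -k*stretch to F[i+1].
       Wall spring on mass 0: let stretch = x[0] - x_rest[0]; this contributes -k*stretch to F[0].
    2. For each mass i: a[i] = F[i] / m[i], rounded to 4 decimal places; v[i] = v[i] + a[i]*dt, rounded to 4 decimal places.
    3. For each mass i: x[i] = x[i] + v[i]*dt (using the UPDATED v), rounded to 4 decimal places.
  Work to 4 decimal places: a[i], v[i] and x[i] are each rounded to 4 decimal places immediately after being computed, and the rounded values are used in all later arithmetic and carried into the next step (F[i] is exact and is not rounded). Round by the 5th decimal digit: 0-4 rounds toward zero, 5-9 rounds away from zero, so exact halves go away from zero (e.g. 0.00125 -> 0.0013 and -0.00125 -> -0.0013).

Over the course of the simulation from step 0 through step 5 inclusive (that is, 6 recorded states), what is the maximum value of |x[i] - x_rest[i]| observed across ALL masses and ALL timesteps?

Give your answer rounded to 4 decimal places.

Answer: 1.1616

Derivation:
Step 0: x=[2.0000 5.0000 10.0000 11.0000] v=[0.0000 0.0000 0.0000 -1.0000]
Step 1: x=[2.0400 5.0800 9.8400 10.8800] v=[0.2000 0.4000 -0.8000 -0.6000]
Step 2: x=[2.1200 5.2288 9.5312 10.8384] v=[0.4000 0.7440 -1.5440 -0.2080]
Step 3: x=[2.2396 5.4253 9.1026 10.8645] v=[0.5978 0.9827 -2.1430 0.1306]
Step 4: x=[2.3970 5.6415 8.5974 10.9401] v=[0.7870 1.0810 -2.5261 0.3782]
Step 5: x=[2.5883 5.8462 8.0677 11.0420] v=[0.9565 1.0233 -2.6487 0.5097]
Max displacement = 1.1616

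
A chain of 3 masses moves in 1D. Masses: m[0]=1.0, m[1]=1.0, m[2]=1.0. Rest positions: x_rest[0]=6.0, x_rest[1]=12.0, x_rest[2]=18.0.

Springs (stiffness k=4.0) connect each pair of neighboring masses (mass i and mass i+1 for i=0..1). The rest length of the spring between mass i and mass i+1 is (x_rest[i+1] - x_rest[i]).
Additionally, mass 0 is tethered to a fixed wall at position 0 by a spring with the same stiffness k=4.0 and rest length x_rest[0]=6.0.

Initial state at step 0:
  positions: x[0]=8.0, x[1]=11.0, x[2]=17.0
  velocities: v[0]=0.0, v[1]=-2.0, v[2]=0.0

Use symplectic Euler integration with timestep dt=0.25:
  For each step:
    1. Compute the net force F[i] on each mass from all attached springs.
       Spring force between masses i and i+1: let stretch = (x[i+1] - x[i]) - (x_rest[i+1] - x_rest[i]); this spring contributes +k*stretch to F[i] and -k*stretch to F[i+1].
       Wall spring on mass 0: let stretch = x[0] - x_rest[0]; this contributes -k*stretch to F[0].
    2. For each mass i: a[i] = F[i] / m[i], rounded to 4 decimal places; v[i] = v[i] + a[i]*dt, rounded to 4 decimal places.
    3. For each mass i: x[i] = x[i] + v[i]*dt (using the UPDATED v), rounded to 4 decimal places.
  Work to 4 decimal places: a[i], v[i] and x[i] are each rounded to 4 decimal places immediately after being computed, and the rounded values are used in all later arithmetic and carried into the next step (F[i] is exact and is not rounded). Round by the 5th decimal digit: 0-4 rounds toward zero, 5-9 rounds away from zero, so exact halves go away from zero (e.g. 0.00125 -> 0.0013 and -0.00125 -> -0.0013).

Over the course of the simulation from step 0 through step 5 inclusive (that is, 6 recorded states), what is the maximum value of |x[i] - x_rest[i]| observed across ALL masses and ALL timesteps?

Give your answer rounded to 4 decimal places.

Answer: 2.5312

Derivation:
Step 0: x=[8.0000 11.0000 17.0000] v=[0.0000 -2.0000 0.0000]
Step 1: x=[6.7500 11.2500 17.0000] v=[-5.0000 1.0000 0.0000]
Step 2: x=[4.9375 11.8125 17.0625] v=[-7.2500 2.2500 0.2500]
Step 3: x=[3.6094 11.9688 17.3125] v=[-5.3125 0.6250 1.0000]
Step 4: x=[3.4688 11.3711 17.7266] v=[-0.5625 -2.3907 1.6563]
Step 5: x=[4.4366 10.3867 18.0518] v=[3.8710 -3.9375 1.3008]
Max displacement = 2.5312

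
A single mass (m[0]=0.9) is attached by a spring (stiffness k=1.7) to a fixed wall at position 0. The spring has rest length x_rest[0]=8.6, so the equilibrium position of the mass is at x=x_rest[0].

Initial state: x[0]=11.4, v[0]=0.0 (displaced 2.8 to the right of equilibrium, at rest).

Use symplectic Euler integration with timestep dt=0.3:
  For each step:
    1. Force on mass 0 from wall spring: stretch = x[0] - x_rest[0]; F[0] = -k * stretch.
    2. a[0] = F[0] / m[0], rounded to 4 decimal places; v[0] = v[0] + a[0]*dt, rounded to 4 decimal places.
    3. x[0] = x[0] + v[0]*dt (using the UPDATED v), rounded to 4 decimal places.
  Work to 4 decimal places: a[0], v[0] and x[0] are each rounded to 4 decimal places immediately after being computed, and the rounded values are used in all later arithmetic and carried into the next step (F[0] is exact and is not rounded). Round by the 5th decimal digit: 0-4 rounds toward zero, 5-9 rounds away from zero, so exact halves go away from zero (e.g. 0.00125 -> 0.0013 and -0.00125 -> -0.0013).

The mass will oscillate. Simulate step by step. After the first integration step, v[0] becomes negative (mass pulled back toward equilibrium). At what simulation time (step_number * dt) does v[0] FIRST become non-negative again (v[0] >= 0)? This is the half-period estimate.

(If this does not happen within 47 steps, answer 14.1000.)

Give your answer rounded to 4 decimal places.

Step 0: x=[11.4000] v=[0.0000]
Step 1: x=[10.9240] v=[-1.5867]
Step 2: x=[10.0529] v=[-2.9036]
Step 3: x=[8.9348] v=[-3.7269]
Step 4: x=[7.7598] v=[-3.9166]
Step 5: x=[6.7277] v=[-3.4405]
Step 6: x=[6.0139] v=[-2.3795]
Step 7: x=[5.7397] v=[-0.9140]
Step 8: x=[5.9517] v=[0.7068]
First v>=0 after going negative at step 8, time=2.4000

Answer: 2.4000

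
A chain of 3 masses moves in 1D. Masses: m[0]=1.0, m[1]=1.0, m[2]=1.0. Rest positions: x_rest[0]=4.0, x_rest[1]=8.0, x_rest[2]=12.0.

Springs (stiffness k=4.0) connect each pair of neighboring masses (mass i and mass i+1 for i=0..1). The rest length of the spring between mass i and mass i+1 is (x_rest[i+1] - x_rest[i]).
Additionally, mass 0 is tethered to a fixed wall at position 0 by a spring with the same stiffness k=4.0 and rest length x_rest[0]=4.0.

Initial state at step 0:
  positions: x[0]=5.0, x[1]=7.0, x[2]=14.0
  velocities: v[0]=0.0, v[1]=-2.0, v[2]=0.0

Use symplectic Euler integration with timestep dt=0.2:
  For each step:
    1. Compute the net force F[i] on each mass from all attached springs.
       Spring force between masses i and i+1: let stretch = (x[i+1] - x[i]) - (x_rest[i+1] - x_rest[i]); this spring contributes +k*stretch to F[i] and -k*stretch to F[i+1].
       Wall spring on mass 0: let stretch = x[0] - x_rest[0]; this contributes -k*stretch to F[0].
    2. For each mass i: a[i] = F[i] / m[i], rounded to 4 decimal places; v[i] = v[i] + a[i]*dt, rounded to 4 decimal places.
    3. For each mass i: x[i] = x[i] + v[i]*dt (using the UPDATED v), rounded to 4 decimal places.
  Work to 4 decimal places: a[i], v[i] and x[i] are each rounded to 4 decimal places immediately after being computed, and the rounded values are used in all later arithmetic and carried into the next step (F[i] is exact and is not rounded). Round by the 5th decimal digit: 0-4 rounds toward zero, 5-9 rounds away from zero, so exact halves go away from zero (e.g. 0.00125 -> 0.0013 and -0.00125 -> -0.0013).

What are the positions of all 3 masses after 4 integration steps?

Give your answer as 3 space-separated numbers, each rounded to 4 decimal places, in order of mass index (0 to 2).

Answer: 3.0005 9.5533 11.1626

Derivation:
Step 0: x=[5.0000 7.0000 14.0000] v=[0.0000 -2.0000 0.0000]
Step 1: x=[4.5200 7.4000 13.5200] v=[-2.4000 2.0000 -2.4000]
Step 2: x=[3.7776 8.3184 12.7008] v=[-3.7120 4.5920 -4.0960]
Step 3: x=[3.1573 9.2115 11.8204] v=[-3.1014 4.4653 -4.4019]
Step 4: x=[3.0005 9.5533 11.1626] v=[-0.7839 1.7091 -3.2890]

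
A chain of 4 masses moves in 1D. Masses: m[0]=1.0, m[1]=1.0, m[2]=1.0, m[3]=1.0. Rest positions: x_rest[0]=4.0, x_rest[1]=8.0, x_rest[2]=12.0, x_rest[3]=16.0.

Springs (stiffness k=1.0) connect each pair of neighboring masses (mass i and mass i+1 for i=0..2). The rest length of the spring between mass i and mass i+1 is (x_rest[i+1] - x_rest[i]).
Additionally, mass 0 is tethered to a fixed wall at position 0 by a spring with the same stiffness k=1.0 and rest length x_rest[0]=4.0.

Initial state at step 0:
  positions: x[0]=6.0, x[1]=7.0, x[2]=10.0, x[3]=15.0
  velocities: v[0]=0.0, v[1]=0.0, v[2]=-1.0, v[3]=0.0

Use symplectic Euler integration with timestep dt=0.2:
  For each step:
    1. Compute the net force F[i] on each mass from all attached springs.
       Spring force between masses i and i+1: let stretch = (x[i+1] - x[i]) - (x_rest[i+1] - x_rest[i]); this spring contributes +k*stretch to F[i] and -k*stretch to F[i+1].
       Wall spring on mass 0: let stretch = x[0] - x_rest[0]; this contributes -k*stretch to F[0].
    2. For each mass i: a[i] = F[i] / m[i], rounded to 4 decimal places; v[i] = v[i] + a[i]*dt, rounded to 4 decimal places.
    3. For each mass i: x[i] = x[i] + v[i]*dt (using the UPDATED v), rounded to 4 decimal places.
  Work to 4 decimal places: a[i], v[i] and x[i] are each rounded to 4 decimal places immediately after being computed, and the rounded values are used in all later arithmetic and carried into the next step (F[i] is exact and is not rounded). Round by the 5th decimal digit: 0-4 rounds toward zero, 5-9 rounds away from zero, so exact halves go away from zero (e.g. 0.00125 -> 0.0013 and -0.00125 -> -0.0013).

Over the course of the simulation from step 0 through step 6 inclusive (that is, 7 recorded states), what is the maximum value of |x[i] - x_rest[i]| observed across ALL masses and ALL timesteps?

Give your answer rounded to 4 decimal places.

Step 0: x=[6.0000 7.0000 10.0000 15.0000] v=[0.0000 0.0000 -1.0000 0.0000]
Step 1: x=[5.8000 7.0800 9.8800 14.9600] v=[-1.0000 0.4000 -0.6000 -0.2000]
Step 2: x=[5.4192 7.2208 9.8512 14.8768] v=[-1.9040 0.7040 -0.1440 -0.4160]
Step 3: x=[4.8937 7.3948 9.9182 14.7526] v=[-2.6275 0.8698 0.3350 -0.6211]
Step 4: x=[4.2725 7.5697 10.0776 14.5950] v=[-3.1060 0.8743 0.7972 -0.7880]
Step 5: x=[3.6123 7.7130 10.3174 14.4167] v=[-3.3011 0.7164 1.1991 -0.8915]
Step 6: x=[2.9716 7.7964 10.6170 14.2344] v=[-3.2034 0.4171 1.4981 -0.9114]
Max displacement = 2.1488

Answer: 2.1488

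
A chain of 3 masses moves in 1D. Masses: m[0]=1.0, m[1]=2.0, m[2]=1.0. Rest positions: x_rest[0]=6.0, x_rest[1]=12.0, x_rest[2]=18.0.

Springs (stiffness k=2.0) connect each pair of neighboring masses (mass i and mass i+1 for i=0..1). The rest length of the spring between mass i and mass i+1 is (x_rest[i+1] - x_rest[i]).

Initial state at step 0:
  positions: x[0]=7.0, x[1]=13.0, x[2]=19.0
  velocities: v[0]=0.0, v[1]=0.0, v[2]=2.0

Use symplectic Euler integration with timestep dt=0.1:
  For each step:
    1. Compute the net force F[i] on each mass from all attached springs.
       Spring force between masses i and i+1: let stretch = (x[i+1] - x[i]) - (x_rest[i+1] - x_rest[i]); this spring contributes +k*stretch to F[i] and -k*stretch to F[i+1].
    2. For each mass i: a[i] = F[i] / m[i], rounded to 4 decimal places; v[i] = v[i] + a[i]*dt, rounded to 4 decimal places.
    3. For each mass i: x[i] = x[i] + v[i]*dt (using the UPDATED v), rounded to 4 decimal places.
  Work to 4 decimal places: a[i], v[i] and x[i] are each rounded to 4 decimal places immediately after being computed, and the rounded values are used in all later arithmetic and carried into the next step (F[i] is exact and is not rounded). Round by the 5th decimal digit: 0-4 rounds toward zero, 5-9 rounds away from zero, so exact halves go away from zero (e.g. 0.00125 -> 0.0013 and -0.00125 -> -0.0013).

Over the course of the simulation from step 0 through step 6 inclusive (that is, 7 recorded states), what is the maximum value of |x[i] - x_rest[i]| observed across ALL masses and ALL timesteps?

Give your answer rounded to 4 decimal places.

Step 0: x=[7.0000 13.0000 19.0000] v=[0.0000 0.0000 2.0000]
Step 1: x=[7.0000 13.0000 19.2000] v=[0.0000 0.0000 2.0000]
Step 2: x=[7.0000 13.0020 19.3960] v=[0.0000 0.0200 1.9600]
Step 3: x=[7.0000 13.0079 19.5841] v=[0.0004 0.0592 1.8812]
Step 4: x=[7.0002 13.0195 19.7607] v=[0.0020 0.1160 1.7660]
Step 5: x=[7.0008 13.0383 19.9225] v=[0.0059 0.1882 1.6178]
Step 6: x=[7.0021 13.0656 20.0666] v=[0.0134 0.2729 1.4410]
Max displacement = 2.0666

Answer: 2.0666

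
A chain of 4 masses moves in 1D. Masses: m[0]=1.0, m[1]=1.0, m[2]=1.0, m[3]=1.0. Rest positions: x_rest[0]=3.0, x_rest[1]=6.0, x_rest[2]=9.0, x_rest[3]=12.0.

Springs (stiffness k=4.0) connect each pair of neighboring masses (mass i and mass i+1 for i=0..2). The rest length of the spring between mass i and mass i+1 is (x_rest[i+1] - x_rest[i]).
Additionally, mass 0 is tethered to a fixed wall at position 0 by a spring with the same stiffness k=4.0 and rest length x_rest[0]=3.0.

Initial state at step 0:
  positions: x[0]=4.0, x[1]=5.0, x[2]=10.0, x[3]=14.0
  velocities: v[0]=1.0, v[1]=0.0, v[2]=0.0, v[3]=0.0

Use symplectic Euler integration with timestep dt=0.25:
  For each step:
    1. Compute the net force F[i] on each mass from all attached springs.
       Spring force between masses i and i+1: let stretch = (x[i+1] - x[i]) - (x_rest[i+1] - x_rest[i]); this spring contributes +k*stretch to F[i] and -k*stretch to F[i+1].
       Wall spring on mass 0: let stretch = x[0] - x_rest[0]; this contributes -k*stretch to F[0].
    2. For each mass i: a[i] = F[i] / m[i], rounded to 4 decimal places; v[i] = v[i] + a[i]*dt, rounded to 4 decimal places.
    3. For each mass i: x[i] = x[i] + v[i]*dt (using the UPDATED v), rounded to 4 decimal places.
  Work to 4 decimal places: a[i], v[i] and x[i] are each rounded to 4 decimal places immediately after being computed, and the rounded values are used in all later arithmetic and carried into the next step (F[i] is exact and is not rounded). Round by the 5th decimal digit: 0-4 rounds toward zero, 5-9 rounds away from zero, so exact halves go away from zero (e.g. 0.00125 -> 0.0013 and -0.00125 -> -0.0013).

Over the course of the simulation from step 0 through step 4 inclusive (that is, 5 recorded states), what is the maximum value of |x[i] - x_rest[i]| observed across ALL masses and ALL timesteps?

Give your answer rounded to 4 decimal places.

Step 0: x=[4.0000 5.0000 10.0000 14.0000] v=[1.0000 0.0000 0.0000 0.0000]
Step 1: x=[3.5000 6.0000 9.7500 13.7500] v=[-2.0000 4.0000 -1.0000 -1.0000]
Step 2: x=[2.7500 7.3125 9.5625 13.2500] v=[-3.0000 5.2500 -0.7500 -2.0000]
Step 3: x=[2.4531 8.0469 9.7344 12.5781] v=[-1.1875 2.9375 0.6875 -2.6875]
Step 4: x=[2.9414 7.8047 10.1953 11.9453] v=[1.9532 -0.9688 1.8437 -2.5312]
Max displacement = 2.0469

Answer: 2.0469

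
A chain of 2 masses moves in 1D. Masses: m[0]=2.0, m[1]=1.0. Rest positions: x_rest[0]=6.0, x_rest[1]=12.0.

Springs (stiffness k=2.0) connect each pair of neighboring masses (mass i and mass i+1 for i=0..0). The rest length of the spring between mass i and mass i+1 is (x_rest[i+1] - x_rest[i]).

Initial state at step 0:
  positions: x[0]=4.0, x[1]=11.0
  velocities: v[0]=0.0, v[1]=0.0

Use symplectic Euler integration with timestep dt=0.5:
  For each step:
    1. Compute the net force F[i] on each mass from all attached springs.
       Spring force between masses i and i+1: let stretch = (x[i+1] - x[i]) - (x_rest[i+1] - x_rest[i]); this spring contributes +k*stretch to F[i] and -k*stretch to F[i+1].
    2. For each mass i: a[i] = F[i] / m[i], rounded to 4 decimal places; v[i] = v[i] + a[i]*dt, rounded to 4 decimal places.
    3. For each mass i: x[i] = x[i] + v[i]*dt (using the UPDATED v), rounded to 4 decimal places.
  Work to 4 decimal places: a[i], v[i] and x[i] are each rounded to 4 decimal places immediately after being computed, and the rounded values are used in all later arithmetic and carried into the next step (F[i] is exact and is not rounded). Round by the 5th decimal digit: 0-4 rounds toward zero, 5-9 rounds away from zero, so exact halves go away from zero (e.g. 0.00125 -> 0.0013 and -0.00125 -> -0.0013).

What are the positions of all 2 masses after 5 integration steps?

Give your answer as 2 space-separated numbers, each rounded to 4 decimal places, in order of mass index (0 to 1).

Step 0: x=[4.0000 11.0000] v=[0.0000 0.0000]
Step 1: x=[4.2500 10.5000] v=[0.5000 -1.0000]
Step 2: x=[4.5625 9.8750] v=[0.6250 -1.2500]
Step 3: x=[4.7032 9.5938] v=[0.2813 -0.5625]
Step 4: x=[4.5665 9.8673] v=[-0.2734 0.5469]
Step 5: x=[4.2550 10.4904] v=[-0.6230 1.2461]

Answer: 4.2550 10.4904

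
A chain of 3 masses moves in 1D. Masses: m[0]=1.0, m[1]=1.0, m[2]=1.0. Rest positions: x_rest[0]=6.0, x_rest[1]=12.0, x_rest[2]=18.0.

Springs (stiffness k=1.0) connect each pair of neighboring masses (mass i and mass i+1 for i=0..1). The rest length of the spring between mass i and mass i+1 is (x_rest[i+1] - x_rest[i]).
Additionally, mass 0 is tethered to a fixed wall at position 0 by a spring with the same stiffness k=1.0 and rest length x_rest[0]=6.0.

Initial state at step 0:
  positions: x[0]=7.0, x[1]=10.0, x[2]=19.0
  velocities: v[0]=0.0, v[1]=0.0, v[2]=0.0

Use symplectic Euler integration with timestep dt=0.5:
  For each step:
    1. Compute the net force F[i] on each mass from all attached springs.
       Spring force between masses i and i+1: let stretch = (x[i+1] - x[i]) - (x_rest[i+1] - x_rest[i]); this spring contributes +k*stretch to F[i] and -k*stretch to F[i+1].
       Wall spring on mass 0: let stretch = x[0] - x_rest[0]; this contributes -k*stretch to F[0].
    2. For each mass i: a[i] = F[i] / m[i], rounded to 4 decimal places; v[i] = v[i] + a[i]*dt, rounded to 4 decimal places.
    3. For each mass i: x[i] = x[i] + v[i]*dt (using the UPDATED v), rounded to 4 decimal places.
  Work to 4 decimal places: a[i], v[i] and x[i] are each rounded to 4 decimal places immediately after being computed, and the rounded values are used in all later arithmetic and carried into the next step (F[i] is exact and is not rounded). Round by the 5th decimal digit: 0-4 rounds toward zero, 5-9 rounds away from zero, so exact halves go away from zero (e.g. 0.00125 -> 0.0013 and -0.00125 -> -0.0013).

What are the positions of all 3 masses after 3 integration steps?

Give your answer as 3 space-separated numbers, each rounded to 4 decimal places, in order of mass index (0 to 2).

Step 0: x=[7.0000 10.0000 19.0000] v=[0.0000 0.0000 0.0000]
Step 1: x=[6.0000 11.5000 18.2500] v=[-2.0000 3.0000 -1.5000]
Step 2: x=[4.8750 13.3125 17.3125] v=[-2.2500 3.6250 -1.8750]
Step 3: x=[4.6406 14.0157 16.8750] v=[-0.4688 1.4063 -0.8750]

Answer: 4.6406 14.0157 16.8750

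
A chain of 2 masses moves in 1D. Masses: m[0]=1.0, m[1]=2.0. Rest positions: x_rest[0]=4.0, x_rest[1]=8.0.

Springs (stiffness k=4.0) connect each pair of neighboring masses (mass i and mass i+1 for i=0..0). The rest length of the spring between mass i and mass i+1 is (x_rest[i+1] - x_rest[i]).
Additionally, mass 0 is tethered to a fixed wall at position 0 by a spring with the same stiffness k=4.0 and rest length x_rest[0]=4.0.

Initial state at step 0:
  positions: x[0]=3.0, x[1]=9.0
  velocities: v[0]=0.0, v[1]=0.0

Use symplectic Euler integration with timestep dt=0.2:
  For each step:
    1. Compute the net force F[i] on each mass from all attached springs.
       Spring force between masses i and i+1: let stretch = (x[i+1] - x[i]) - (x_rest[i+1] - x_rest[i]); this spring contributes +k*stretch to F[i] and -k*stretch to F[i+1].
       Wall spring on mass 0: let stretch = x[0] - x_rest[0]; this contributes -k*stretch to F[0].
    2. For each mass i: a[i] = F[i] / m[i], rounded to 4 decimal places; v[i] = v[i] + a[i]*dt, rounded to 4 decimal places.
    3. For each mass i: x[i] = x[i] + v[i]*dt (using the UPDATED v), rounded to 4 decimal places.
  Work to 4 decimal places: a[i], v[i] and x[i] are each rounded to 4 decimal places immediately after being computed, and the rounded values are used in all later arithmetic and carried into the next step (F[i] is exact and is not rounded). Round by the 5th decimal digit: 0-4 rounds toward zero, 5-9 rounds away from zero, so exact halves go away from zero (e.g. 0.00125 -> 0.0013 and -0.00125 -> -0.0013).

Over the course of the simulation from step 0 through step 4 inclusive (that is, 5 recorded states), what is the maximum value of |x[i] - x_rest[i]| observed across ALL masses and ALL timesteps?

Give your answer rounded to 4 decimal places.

Step 0: x=[3.0000 9.0000] v=[0.0000 0.0000]
Step 1: x=[3.4800 8.8400] v=[2.4000 -0.8000]
Step 2: x=[4.2608 8.5712] v=[3.9040 -1.3440]
Step 3: x=[5.0495 8.2776] v=[3.9437 -1.4682]
Step 4: x=[5.5468 8.0457] v=[2.4866 -1.1594]
Max displacement = 1.5468

Answer: 1.5468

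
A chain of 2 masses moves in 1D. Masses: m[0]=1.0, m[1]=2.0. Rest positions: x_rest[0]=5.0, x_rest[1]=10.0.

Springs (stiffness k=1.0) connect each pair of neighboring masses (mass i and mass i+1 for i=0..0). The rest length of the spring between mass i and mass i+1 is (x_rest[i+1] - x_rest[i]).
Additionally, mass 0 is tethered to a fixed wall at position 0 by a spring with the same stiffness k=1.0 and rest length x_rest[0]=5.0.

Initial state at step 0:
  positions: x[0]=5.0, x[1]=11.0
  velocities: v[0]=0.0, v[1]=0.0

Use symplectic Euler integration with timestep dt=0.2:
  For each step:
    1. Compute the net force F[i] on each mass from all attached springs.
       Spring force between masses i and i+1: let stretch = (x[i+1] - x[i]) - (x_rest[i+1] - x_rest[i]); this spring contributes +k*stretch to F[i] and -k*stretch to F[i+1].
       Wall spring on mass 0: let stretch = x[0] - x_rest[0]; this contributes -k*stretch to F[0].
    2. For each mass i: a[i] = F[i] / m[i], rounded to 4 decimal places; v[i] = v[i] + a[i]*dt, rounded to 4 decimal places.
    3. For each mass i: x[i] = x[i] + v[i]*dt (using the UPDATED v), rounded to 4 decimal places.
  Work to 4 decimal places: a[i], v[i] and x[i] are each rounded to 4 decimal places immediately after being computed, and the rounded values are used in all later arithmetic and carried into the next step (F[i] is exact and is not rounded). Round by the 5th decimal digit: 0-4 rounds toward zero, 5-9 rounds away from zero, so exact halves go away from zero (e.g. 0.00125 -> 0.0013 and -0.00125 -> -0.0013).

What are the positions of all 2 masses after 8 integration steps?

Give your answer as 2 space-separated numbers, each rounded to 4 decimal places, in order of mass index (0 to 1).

Step 0: x=[5.0000 11.0000] v=[0.0000 0.0000]
Step 1: x=[5.0400 10.9800] v=[0.2000 -0.1000]
Step 2: x=[5.1160 10.9412] v=[0.3800 -0.1940]
Step 3: x=[5.2204 10.8859] v=[0.5218 -0.2765]
Step 4: x=[5.3426 10.8173] v=[0.6108 -0.3431]
Step 5: x=[5.4700 10.7392] v=[0.6372 -0.3906]
Step 6: x=[5.5894 10.6557] v=[0.5970 -0.4175]
Step 7: x=[5.6879 10.5709] v=[0.4924 -0.4241]
Step 8: x=[5.7542 10.4884] v=[0.3314 -0.4124]

Answer: 5.7542 10.4884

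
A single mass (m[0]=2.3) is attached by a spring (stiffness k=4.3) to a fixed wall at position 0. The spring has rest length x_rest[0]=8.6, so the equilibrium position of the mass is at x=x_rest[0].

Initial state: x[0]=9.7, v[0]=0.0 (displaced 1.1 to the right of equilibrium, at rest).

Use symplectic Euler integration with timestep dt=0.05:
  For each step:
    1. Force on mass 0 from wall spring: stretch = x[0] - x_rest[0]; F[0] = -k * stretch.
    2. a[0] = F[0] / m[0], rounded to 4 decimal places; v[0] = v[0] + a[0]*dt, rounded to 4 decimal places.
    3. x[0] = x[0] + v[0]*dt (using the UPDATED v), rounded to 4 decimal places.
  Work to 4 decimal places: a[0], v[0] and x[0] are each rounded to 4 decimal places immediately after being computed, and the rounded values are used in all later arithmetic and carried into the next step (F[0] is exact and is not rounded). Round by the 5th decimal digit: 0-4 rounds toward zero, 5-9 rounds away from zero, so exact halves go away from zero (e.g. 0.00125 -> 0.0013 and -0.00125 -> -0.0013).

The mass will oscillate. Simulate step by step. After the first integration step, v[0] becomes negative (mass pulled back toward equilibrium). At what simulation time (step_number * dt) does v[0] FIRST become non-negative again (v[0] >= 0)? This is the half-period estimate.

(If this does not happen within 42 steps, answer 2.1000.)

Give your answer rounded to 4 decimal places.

Answer: 2.1000

Derivation:
Step 0: x=[9.7000] v=[0.0000]
Step 1: x=[9.6949] v=[-0.1028]
Step 2: x=[9.6846] v=[-0.2052]
Step 3: x=[9.6693] v=[-0.3066]
Step 4: x=[9.6490] v=[-0.4066]
Step 5: x=[9.6238] v=[-0.5047]
Step 6: x=[9.5938] v=[-0.6004]
Step 7: x=[9.5591] v=[-0.6933]
Step 8: x=[9.5200] v=[-0.7830]
Step 9: x=[9.4766] v=[-0.8690]
Step 10: x=[9.4291] v=[-0.9509]
Step 11: x=[9.3777] v=[-1.0284]
Step 12: x=[9.3226] v=[-1.1011]
Step 13: x=[9.2642] v=[-1.1686]
Step 14: x=[9.2027] v=[-1.2307]
Step 15: x=[9.1384] v=[-1.2870]
Step 16: x=[9.0715] v=[-1.3373]
Step 17: x=[9.0024] v=[-1.3814]
Step 18: x=[8.9315] v=[-1.4190]
Step 19: x=[8.8590] v=[-1.4500]
Step 20: x=[8.7853] v=[-1.4742]
Step 21: x=[8.7107] v=[-1.4915]
Step 22: x=[8.6356] v=[-1.5019]
Step 23: x=[8.5603] v=[-1.5052]
Step 24: x=[8.4852] v=[-1.5015]
Step 25: x=[8.4107] v=[-1.4908]
Step 26: x=[8.3370] v=[-1.4731]
Step 27: x=[8.2646] v=[-1.4485]
Step 28: x=[8.1937] v=[-1.4171]
Step 29: x=[8.1247] v=[-1.3791]
Step 30: x=[8.0580] v=[-1.3347]
Step 31: x=[7.9938] v=[-1.2840]
Step 32: x=[7.9324] v=[-1.2273]
Step 33: x=[7.8742] v=[-1.1649]
Step 34: x=[7.8193] v=[-1.0971]
Step 35: x=[7.7681] v=[-1.0241]
Step 36: x=[7.7208] v=[-0.9463]
Step 37: x=[7.6776] v=[-0.8641]
Step 38: x=[7.6387] v=[-0.7779]
Step 39: x=[7.6043] v=[-0.6880]
Step 40: x=[7.5746] v=[-0.5949]
Step 41: x=[7.5497] v=[-0.4990]
Step 42: x=[7.5297] v=[-0.4008]
v[0] did not become non-negative within 42 steps; using fallback time=2.1000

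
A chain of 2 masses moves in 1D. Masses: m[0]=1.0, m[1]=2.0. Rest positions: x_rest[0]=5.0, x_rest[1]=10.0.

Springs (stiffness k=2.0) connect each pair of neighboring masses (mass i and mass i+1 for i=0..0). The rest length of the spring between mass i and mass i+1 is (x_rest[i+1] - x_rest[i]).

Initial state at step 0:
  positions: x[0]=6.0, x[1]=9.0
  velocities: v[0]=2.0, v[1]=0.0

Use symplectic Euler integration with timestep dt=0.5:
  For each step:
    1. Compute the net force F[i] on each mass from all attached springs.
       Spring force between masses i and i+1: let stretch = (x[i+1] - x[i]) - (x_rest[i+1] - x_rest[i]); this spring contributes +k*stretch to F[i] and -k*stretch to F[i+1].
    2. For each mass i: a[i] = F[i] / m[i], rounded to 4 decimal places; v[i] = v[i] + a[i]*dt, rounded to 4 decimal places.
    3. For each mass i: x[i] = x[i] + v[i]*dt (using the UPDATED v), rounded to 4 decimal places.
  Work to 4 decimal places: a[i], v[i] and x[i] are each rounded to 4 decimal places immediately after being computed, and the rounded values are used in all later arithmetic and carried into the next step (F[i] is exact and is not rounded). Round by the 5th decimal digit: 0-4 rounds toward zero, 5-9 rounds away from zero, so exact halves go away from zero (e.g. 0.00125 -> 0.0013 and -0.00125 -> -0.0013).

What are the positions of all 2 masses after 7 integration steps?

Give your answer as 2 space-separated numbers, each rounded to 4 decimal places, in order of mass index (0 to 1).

Answer: 8.3305 11.3349

Derivation:
Step 0: x=[6.0000 9.0000] v=[2.0000 0.0000]
Step 1: x=[6.0000 9.5000] v=[0.0000 1.0000]
Step 2: x=[5.2500 10.3750] v=[-1.5000 1.7500]
Step 3: x=[4.5625 11.2188] v=[-1.3750 1.6875]
Step 4: x=[4.7032 11.6485] v=[0.2813 0.8594]
Step 5: x=[5.8165 11.5919] v=[2.2266 -0.1133]
Step 6: x=[7.3175 11.3414] v=[3.0020 -0.5010]
Step 7: x=[8.3305 11.3349] v=[2.0259 -0.0130]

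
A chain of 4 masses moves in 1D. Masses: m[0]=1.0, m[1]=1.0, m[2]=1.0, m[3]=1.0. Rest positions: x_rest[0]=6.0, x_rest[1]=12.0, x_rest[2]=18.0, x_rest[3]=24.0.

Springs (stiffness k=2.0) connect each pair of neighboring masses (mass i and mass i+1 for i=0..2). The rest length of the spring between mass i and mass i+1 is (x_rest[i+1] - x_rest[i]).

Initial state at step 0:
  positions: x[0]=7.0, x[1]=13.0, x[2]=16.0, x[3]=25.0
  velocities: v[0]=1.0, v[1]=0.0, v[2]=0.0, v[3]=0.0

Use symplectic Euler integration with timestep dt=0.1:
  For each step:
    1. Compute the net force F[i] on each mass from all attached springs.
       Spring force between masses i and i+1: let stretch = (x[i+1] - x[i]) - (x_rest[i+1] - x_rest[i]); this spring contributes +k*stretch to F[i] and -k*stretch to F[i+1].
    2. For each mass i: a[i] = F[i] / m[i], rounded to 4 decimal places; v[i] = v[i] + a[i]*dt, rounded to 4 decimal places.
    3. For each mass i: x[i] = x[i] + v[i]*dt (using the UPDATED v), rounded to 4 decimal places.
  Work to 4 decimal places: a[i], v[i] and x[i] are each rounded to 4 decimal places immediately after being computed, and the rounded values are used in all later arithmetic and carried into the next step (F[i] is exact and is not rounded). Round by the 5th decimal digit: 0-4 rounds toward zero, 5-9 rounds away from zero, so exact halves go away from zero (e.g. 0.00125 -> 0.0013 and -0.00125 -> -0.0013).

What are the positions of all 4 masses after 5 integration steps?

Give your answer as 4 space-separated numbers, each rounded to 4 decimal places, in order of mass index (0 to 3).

Step 0: x=[7.0000 13.0000 16.0000 25.0000] v=[1.0000 0.0000 0.0000 0.0000]
Step 1: x=[7.1000 12.9400 16.1200 24.9400] v=[1.0000 -0.6000 1.2000 -0.6000]
Step 2: x=[7.1968 12.8268 16.3528 24.8236] v=[0.9680 -1.1320 2.3280 -1.1640]
Step 3: x=[7.2862 12.6715 16.6845 24.6578] v=[0.8940 -1.5528 3.3170 -1.6582]
Step 4: x=[7.3633 12.4888 17.0954 24.4525] v=[0.7711 -1.8273 4.1091 -2.0529]
Step 5: x=[7.4229 12.2957 17.5613 24.2201] v=[0.5962 -1.9311 4.6592 -2.3243]

Answer: 7.4229 12.2957 17.5613 24.2201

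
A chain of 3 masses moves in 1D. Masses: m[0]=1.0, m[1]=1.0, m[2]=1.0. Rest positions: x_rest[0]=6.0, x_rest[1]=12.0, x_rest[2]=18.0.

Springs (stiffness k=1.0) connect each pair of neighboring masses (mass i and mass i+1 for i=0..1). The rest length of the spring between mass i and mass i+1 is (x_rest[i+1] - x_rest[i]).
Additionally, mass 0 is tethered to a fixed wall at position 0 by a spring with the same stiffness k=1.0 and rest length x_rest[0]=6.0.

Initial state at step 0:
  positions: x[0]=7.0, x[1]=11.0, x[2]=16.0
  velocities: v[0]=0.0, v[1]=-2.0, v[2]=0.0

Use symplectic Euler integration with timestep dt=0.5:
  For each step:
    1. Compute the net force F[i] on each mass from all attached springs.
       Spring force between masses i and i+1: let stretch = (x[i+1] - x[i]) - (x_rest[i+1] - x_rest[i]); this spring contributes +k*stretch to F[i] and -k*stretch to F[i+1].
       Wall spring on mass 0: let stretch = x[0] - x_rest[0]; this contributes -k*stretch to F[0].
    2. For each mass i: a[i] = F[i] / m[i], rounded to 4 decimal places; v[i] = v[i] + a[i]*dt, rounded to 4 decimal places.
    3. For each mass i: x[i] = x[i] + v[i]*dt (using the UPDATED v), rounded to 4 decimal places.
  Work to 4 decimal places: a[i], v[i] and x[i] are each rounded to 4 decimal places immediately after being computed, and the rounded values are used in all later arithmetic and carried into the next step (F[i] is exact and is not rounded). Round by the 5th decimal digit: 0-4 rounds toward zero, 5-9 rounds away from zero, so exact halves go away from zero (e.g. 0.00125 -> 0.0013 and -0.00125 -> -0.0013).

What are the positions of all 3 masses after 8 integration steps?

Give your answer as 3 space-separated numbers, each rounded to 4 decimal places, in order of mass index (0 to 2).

Step 0: x=[7.0000 11.0000 16.0000] v=[0.0000 -2.0000 0.0000]
Step 1: x=[6.2500 10.2500 16.2500] v=[-1.5000 -1.5000 0.5000]
Step 2: x=[4.9375 10.0000 16.5000] v=[-2.6250 -0.5000 0.5000]
Step 3: x=[3.6563 10.1094 16.6250] v=[-2.5625 0.2188 0.2500]
Step 4: x=[3.0743 10.2345 16.6211] v=[-1.1641 0.2501 -0.0078]
Step 5: x=[3.5138 10.1662 16.5206] v=[0.8789 -0.1367 -0.2011]
Step 6: x=[4.7379 10.0234 16.3315] v=[2.4482 -0.2857 -0.3783]
Step 7: x=[6.0989 10.1362 16.0653] v=[2.7220 0.2256 -0.5324]
Step 8: x=[6.9445 10.7220 15.8168] v=[1.6912 1.1715 -0.4970]

Answer: 6.9445 10.7220 15.8168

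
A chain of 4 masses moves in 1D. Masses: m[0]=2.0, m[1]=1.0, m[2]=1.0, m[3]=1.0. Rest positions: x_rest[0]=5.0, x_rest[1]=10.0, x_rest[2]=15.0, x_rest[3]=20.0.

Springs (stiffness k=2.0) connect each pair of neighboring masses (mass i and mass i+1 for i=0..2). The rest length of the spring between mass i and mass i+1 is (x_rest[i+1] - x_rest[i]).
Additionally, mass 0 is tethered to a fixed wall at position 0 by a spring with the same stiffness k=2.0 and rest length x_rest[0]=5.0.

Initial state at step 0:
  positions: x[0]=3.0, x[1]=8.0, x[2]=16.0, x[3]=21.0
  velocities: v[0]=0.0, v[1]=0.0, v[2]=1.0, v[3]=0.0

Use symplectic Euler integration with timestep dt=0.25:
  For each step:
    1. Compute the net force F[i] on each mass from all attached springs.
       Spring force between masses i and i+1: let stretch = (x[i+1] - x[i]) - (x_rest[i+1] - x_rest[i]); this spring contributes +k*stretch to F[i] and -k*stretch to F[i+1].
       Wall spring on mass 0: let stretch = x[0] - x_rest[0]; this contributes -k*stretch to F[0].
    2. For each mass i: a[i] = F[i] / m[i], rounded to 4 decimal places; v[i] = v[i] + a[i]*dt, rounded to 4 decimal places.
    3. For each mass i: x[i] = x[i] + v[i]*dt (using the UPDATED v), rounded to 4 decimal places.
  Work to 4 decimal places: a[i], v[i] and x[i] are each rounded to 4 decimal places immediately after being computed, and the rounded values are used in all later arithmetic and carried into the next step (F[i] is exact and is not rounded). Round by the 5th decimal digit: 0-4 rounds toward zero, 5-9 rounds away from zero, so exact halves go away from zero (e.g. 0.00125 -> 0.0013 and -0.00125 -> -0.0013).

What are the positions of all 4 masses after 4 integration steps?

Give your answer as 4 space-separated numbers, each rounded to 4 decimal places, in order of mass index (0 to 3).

Step 0: x=[3.0000 8.0000 16.0000 21.0000] v=[0.0000 0.0000 1.0000 0.0000]
Step 1: x=[3.1250 8.3750 15.8750 21.0000] v=[0.5000 1.5000 -0.5000 0.0000]
Step 2: x=[3.3828 9.0313 15.4531 20.9844] v=[1.0313 2.6250 -1.6875 -0.0625]
Step 3: x=[3.7822 9.7842 14.9199 20.9024] v=[1.5977 3.0117 -2.1328 -0.3282]
Step 4: x=[4.3204 10.4289 14.4926 20.6975] v=[2.1527 2.5786 -1.7094 -0.8195]

Answer: 4.3204 10.4289 14.4926 20.6975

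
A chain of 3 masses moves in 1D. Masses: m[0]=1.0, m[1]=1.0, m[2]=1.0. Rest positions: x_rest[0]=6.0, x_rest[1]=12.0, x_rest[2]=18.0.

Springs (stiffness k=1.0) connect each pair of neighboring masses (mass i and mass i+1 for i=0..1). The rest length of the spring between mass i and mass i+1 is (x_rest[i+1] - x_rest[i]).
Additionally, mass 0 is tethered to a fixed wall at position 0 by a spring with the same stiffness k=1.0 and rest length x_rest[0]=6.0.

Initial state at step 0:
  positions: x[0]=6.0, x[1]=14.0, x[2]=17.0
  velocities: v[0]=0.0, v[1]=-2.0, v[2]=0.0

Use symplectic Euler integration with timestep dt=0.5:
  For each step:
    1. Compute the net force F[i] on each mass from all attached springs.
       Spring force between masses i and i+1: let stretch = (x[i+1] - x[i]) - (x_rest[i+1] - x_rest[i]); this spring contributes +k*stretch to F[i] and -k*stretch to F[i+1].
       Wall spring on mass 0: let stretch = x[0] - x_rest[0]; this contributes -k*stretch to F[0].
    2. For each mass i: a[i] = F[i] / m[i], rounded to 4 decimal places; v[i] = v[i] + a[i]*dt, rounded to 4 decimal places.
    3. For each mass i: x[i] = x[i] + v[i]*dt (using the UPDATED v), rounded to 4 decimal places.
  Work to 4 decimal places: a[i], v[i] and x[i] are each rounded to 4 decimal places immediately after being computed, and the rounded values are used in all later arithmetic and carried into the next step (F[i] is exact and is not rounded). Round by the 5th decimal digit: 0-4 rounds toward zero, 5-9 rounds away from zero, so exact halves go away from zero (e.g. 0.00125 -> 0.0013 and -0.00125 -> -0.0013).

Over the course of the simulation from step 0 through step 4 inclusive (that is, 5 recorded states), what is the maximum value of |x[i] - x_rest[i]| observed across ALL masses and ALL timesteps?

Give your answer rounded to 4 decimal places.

Answer: 2.9219

Derivation:
Step 0: x=[6.0000 14.0000 17.0000] v=[0.0000 -2.0000 0.0000]
Step 1: x=[6.5000 11.7500 17.7500] v=[1.0000 -4.5000 1.5000]
Step 2: x=[6.6875 9.6875 18.5000] v=[0.3750 -4.1250 1.5000]
Step 3: x=[5.9531 9.0781 18.5469] v=[-1.4688 -1.2188 0.0938]
Step 4: x=[4.5117 10.0547 17.7266] v=[-2.8829 1.9531 -1.6406]
Max displacement = 2.9219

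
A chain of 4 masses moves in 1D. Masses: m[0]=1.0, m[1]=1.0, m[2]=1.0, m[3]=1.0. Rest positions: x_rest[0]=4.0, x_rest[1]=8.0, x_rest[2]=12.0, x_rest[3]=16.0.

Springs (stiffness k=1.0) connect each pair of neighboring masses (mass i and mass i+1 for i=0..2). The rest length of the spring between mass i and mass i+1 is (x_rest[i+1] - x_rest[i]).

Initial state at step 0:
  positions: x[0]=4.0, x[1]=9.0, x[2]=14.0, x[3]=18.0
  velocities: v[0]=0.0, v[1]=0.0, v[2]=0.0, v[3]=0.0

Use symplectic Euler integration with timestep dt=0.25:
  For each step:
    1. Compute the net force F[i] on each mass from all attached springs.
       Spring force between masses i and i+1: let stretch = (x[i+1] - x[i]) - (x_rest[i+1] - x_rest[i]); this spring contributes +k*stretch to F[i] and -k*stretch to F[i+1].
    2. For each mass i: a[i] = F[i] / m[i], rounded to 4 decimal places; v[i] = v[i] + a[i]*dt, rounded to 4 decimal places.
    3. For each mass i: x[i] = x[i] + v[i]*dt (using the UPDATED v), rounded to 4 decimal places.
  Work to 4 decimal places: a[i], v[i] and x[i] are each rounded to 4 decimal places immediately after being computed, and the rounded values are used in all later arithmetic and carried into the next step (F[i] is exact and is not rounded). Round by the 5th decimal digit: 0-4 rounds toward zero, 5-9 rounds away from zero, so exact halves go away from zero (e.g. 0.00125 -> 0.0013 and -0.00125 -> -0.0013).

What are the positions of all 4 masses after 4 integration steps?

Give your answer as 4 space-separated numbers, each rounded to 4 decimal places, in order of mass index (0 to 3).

Answer: 4.5681 9.0017 13.4838 17.9464

Derivation:
Step 0: x=[4.0000 9.0000 14.0000 18.0000] v=[0.0000 0.0000 0.0000 0.0000]
Step 1: x=[4.0625 9.0000 13.9375 18.0000] v=[0.2500 0.0000 -0.2500 0.0000]
Step 2: x=[4.1836 9.0000 13.8203 17.9961] v=[0.4844 0.0000 -0.4688 -0.0156]
Step 3: x=[4.3557 9.0003 13.6628 17.9812] v=[0.6885 0.0010 -0.6299 -0.0596]
Step 4: x=[4.5681 9.0017 13.4838 17.9464] v=[0.8497 0.0055 -0.7159 -0.1392]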